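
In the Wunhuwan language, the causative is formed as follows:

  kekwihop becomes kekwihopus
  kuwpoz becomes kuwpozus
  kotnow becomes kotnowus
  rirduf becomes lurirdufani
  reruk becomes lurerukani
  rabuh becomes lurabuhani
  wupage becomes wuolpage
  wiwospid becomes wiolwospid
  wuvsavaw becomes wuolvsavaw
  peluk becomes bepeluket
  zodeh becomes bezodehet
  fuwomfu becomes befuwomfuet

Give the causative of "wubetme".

wuolbetme

kotnow and wuvsavaw both end in -w yet inflect differently (kotnowus, wuolvsavaw), so the final letter is not what conditions the rule; the first letter is.
"wubetme" begins with w-. The stems beginning with w- (wupage → wuolpage, wiwospid → wiolwospid, wuvsavaw → wuolvsavaw) insert -ol- after the first vowel.
So wubetme → wuolbetme.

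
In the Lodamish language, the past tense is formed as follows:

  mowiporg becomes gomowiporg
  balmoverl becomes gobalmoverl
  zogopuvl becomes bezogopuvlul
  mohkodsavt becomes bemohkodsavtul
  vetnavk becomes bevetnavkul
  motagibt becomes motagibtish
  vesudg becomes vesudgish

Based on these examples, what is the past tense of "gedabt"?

balmoverl and zogopuvl both end in -l yet inflect differently (gobalmoverl, bezogopuvlul), so the final letter is not what conditions the rule; the second-to-last letter is.
"gedabt" has second-to-last letter 'b'. The one such stem in the data (motagibt → motagibtish) adds -ish, so the same rule applies.
So gedabt → gedabtish.

gedabtish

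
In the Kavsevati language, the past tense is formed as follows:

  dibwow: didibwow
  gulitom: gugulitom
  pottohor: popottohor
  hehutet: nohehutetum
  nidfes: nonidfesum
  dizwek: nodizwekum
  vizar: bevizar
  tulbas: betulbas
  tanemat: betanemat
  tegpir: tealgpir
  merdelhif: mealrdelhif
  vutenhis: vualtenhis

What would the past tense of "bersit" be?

bealrsit

pottohor and vizar both end in -r yet inflect differently (popottohor, bevizar), so the final letter is not what conditions the rule; the last vowel is.
"bersit" has last vowel 'i'. The stems whose last vowel is 'i' (tegpir → tealgpir, merdelhif → mealrdelhif, vutenhis → vualtenhis) insert -al- after the first vowel.
The other patterns: stems whose last vowel is 'o' repeat the first consonant+vowel as a prefix; stems whose last vowel is 'e' add no- … -um around the stem; stems whose last vowel is 'a' add the prefix be-.
So bersit → bealrsit.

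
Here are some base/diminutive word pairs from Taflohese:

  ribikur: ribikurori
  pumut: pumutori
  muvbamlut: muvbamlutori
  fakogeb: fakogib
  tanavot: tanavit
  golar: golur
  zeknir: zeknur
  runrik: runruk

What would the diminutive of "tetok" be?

pumut and tanavot both end in -t yet inflect differently (pumutori, tanavit), so the final letter is not what conditions the rule; the last vowel is.
"tetok" has last vowel 'o'. The one such stem in the data (tanavot → tanavit) changes the last vowel to 'i' (as does fakogeb), so the same rule applies.
So tetok → tetik.

tetik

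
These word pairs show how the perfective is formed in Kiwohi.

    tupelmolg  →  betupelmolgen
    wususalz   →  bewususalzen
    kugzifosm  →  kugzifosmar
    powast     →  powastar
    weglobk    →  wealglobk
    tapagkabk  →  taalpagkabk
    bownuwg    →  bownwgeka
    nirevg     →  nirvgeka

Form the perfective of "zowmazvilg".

bezowmazvilgen

tupelmolg and bownuwg both end in -g yet inflect differently (betupelmolgen, bownwgeka), so the final letter is not what conditions the rule; the second-to-last letter is.
"zowmazvilg" has second-to-last letter 'l'. The stems whose second-to-last letter is 'l' (tupelmolg → betupelmolgen, wususalz → bewususalzen) add be- … -en around the stem.
The other patterns: stems whose second-to-last letter is 's' add -ar; stems whose second-to-last letter is 'b' insert -al- after the first vowel; stems whose second-to-last letter is 'v' or 'w' delete the last vowel and add -eka.
So zowmazvilg → bezowmazvilgen.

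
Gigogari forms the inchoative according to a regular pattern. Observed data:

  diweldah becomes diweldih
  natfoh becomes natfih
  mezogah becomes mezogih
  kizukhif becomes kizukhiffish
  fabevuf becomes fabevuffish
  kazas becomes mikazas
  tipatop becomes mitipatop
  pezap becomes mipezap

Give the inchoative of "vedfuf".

diweldah and kazas both have last vowel 'a' yet inflect differently (diweldih, mikazas), so the last vowel is not what conditions the rule; the final letter is.
"vedfuf" ends in -f. The stems ending in -f (kizukhif → kizukhiffish, fabevuf → fabevuffish) double the final consonant and add -ish.
The other patterns: stems ending in -h change the last vowel to 'i'; stems ending in -p or -s add the prefix mi-.
So vedfuf → vedfuffish.

vedfuffish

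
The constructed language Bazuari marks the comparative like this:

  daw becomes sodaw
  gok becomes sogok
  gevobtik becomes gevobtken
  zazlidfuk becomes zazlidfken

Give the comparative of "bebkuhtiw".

gok and gevobtik both end in -k yet inflect differently (sogok, gevobtken), so the final letter is not what conditions the rule; the number of vowels is.
"bebkuhtiw" has 3 vowels. The stems with 3 vowels (gevobtik → gevobtken, zazlidfuk → zazlidfken) delete the last vowel and add -en.
The other pattern: stems with 1 vowel add the prefix so-.
So bebkuhtiw → bebkuhtwen.

bebkuhtwen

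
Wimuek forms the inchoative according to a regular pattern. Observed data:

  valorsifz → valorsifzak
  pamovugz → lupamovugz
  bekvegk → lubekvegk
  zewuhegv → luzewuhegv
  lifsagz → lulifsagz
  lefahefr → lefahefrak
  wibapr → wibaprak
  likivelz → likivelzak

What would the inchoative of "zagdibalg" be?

lifsagz and valorsifz both end in -z yet inflect differently (lulifsagz, valorsifzak), so the final letter is not what conditions the rule; the second-to-last letter is.
"zagdibalg" has second-to-last letter 'l'. The one such stem in the data (likivelz → likivelzak) adds -ak, so the same rule applies.
So zagdibalg → zagdibalgak.

zagdibalgak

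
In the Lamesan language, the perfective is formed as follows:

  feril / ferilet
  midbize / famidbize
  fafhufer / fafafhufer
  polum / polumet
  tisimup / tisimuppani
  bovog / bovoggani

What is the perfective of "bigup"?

tisimup and polum both have last vowel 'u' yet inflect differently (tisimuppani, polumet), so the last vowel is not what conditions the rule; the final letter is.
"bigup" ends in -p. The one such stem in the data (tisimup → tisimuppani) doubles the final consonant and adds -ani (as does bovog), so the same rule applies.
The other patterns: stems ending in -l or -m add -et; stems ending in -e or -r add the prefix fa-.
So bigup → biguppani.

biguppani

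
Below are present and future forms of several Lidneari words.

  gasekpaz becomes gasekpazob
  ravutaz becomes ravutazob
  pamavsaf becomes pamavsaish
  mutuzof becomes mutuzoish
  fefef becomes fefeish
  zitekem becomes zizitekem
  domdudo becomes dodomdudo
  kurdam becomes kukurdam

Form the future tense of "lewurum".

lelewurum

"lewurum" ends in -m. The stems ending in -m (zitekem → zizitekem, kurdam → kukurdam) repeat the first consonant+vowel as a prefix.
So lewurum → lelewurum.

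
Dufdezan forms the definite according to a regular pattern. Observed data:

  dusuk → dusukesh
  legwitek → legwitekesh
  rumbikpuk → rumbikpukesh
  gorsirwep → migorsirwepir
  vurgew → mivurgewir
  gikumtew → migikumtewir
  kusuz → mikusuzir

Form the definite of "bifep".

mibifepir

legwitek and gorsirwep both have last vowel 'e' yet inflect differently (legwitekesh, migorsirwepir), so the last vowel is not what conditions the rule; the final letter is.
"bifep" ends in -p. The one such stem in the data (gorsirwep → migorsirwepir) adds mi- … -ir around the stem, so the same rule applies.
So bifep → mibifepir.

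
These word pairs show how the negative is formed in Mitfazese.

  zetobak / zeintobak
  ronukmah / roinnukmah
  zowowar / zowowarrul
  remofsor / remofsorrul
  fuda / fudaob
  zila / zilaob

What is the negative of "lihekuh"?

liinhekuh

zetobak and zowowar both have last vowel 'a' yet inflect differently (zeintobak, zowowarrul), so the last vowel is not what conditions the rule; the final letter is.
"lihekuh" ends in -h. The one such stem in the data (ronukmah → roinnukmah) inserts -in- after the first vowel (as does zetobak), so the same rule applies.
So lihekuh → liinhekuh.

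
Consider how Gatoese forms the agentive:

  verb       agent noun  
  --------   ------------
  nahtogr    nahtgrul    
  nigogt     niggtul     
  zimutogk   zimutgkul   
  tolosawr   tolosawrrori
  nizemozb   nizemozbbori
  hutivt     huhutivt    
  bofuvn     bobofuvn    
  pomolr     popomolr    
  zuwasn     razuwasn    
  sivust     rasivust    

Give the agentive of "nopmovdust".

"nopmovdust" has second-to-last letter 's'. The stems whose second-to-last letter is 's' (zuwasn → razuwasn, sivust → rasivust) add the prefix ra-.
So nopmovdust → ranopmovdust.

ranopmovdust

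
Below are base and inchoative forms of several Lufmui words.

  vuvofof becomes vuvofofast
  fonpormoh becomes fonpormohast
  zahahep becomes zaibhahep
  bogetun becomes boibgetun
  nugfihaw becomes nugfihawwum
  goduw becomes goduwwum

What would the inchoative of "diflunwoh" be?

goduw and bogetun both have last vowel 'u' yet inflect differently (goduwwum, boibgetun), so the last vowel is not what conditions the rule; the final letter is.
"diflunwoh" ends in -h. The one such stem in the data (fonpormoh → fonpormohast) adds -ast, so the same rule applies.
The other patterns: stems ending in -w double the final consonant and add -um; stems ending in -n or -p insert -ib- after the first vowel.
So diflunwoh → diflunwohast.

diflunwohast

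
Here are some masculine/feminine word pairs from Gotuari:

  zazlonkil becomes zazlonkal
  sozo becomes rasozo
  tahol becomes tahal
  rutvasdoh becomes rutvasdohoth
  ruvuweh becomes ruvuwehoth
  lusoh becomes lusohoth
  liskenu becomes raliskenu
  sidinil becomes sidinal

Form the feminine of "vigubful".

"vigubful" ends in -l. The stems ending in -l (zazlonkil → zazlonkal, sidinil → sidinal, tahol → tahal) change the last vowel to 'a'.
The other patterns: stems ending in -h add -oth; stems ending in -o or -u add the prefix ra-.
So vigubful → vigubfal.

vigubfal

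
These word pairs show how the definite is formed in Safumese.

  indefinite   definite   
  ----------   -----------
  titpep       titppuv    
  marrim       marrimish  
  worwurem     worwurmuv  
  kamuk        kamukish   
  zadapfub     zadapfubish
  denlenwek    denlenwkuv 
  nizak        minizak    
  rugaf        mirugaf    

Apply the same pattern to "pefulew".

pefulwuv

nizak and denlenwek both end in -k yet inflect differently (minizak, denlenwkuv), so the final letter is not what conditions the rule; the last vowel is.
"pefulew" has last vowel 'e'. The stems whose last vowel is 'e' (worwurem → worwurmuv, denlenwek → denlenwkuv, titpep → titppuv) delete the last vowel and add -uv.
So pefulew → pefulwuv.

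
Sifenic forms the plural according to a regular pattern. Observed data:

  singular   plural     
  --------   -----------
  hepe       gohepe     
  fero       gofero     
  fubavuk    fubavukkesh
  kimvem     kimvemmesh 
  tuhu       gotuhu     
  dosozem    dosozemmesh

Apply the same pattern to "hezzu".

gohezzu

"hezzu" ends in a vowel. The stems ending in a vowel (fero → gofero, hepe → gohepe, tuhu → gotuhu) add the prefix go-.
The other pattern: stems ending in a consonant double the final consonant and add -esh.
So hezzu → gohezzu.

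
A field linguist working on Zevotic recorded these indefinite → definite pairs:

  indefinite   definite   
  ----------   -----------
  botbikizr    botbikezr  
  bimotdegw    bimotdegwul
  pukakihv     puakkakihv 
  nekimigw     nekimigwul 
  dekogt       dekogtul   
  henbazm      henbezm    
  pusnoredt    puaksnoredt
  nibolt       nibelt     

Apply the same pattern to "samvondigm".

dekogt and nibolt both end in -t yet inflect differently (dekogtul, nibelt), so the final letter is not what conditions the rule; the second-to-last letter is.
"samvondigm" has second-to-last letter 'g'. The stems whose second-to-last letter is 'g' (bimotdegw → bimotdegwul, nekimigw → nekimigwul, dekogt → dekogtul) add -ul.
So samvondigm → samvondigmul.

samvondigmul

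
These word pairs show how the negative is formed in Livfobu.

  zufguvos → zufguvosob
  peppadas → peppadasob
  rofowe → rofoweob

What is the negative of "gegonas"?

gegonasob

Every pair shown (zufguvos → zufguvosob, peppadas → peppadasob, rofowe → rofoweob) follows the same rule: add -ob.
So gegonas → gegonasob.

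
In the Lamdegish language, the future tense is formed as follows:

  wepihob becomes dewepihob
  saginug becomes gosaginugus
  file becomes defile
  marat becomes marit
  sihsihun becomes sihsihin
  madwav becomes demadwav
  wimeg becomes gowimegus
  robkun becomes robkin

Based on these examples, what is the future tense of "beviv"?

"beviv" ends in -v. The one such stem in the data (madwav → demadwav) adds the prefix de-, so the same rule applies.
The other patterns: stems ending in -g add go- … -us around the stem; stems ending in -n or -t change the last vowel to 'i'.
So beviv → debeviv.

debeviv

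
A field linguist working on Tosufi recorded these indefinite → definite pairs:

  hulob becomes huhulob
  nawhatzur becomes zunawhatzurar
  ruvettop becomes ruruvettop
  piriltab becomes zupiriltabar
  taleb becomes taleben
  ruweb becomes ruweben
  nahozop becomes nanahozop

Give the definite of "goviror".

taleb and hulob both end in -b yet inflect differently (taleben, huhulob), so the final letter is not what conditions the rule; the last vowel is.
"goviror" has last vowel 'o'. The stems whose last vowel is 'o' (ruvettop → ruruvettop, nahozop → nanahozop, hulob → huhulob) repeat the first consonant+vowel as a prefix.
So goviror → gogoviror.

gogoviror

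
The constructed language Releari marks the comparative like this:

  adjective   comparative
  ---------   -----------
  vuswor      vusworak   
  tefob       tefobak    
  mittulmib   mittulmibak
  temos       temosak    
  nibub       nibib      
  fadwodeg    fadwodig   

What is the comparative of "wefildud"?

nibub and tefob both end in -b yet inflect differently (nibib, tefobak), so the final letter is not what conditions the rule; the last vowel is.
"wefildud" has last vowel 'u'. The one such stem in the data (nibub → nibib) changes the last vowel to 'i' (as does fadwodeg), so the same rule applies.
The other pattern: stems whose last vowel is 'i' or 'o' add -ak.
So wefildud → wefildid.

wefildid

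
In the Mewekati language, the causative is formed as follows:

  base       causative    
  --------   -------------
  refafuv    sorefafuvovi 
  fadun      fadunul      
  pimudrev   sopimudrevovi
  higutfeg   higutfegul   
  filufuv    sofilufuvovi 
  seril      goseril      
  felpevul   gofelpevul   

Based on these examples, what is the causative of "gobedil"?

gogobedil

felpevul and filufuv both have last vowel 'u' yet inflect differently (gofelpevul, sofilufuvovi), so the last vowel is not what conditions the rule; the final letter is.
"gobedil" ends in -l. The stems ending in -l (seril → goseril, felpevul → gofelpevul) add the prefix go-.
So gobedil → gogobedil.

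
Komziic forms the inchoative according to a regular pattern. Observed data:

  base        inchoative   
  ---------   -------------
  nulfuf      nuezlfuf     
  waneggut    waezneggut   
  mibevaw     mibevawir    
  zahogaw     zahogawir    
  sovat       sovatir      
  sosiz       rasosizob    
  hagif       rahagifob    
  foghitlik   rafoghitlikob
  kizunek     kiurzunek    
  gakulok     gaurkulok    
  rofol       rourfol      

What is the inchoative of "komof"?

waneggut and sovat both end in -t yet inflect differently (waezneggut, sovatir), so the final letter is not what conditions the rule; the last vowel is.
"komof" has last vowel 'o'. The stems whose last vowel is 'o' (gakulok → gaurkulok, rofol → rourfol) insert -ur- after the first vowel.
So komof → kourmof.

kourmof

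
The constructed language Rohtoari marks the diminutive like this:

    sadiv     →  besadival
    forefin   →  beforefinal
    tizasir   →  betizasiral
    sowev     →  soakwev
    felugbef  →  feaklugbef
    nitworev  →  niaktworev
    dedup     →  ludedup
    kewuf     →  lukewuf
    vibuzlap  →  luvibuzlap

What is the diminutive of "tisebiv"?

sadiv and sowev both end in -v yet inflect differently (besadival, soakwev), so the final letter is not what conditions the rule; the last vowel is.
"tisebiv" has last vowel 'i'. The stems whose last vowel is 'i' (sadiv → besadival, forefin → beforefinal, tizasir → betizasiral) add be- … -al around the stem.
The other patterns: stems whose last vowel is 'e' insert -ak- after the first vowel; stems whose last vowel is 'a' or 'u' add the prefix lu-.
So tisebiv → betisebival.

betisebival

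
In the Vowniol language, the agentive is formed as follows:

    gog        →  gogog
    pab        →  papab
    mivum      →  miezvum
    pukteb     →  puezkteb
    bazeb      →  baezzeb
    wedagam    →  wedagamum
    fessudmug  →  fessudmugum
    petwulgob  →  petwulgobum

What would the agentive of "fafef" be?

faezfef

pab and pukteb both end in -b yet inflect differently (papab, puezkteb), so the final letter is not what conditions the rule; the number of vowels is.
"fafef" has 2 vowels. The stems with 2 vowels (mivum → miezvum, pukteb → puezkteb, bazeb → baezzeb) insert -ez- after the first vowel.
So fafef → faezfef.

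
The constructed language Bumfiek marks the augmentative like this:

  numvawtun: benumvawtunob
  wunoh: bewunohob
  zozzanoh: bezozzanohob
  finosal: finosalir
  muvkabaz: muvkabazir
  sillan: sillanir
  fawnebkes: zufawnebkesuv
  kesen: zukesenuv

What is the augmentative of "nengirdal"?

nengirdalir

numvawtun and sillan both end in -n yet inflect differently (benumvawtunob, sillanir), so the final letter is not what conditions the rule; the last vowel is.
"nengirdal" has last vowel 'a'. The stems whose last vowel is 'a' (finosal → finosalir, muvkabaz → muvkabazir, sillan → sillanir) add -ir.
So nengirdal → nengirdalir.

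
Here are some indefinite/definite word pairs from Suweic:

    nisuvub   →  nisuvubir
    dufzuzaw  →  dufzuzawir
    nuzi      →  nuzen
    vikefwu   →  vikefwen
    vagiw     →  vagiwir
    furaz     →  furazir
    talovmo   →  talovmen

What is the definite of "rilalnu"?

"rilalnu" ends in a vowel. The stems ending in a vowel (nuzi → nuzen, talovmo → talovmen, vikefwu → vikefwen) drop the final letter and add -en.
So rilalnu → rilalnen.

rilalnen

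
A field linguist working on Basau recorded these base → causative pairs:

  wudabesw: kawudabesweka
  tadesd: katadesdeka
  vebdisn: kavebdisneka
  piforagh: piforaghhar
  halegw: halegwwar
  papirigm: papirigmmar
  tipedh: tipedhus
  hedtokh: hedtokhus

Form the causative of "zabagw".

wudabesw and halegw both end in -w yet inflect differently (kawudabesweka, halegwwar), so the final letter is not what conditions the rule; the second-to-last letter is.
"zabagw" has second-to-last letter 'g'. The stems whose second-to-last letter is 'g' (piforagh → piforaghhar, halegw → halegwwar, papirigm → papirigmmar) double the final consonant and add -ar.
The other patterns: stems whose second-to-last letter is 's' add ka- … -eka around the stem; stems whose second-to-last letter is 'd' or 'k' add -us.
So zabagw → zabagwwar.

zabagwwar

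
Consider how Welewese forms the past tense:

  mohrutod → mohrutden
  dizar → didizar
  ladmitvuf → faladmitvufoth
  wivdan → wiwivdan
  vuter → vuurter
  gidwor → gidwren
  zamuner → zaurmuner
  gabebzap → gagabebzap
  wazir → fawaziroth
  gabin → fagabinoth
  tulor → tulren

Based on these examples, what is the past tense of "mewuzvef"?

meurwuzvef

"mewuzvef" has last vowel 'e'. The stems whose last vowel is 'e' (zamuner → zaurmuner, vuter → vuurter) insert -ur- after the first vowel.
So mewuzvef → meurwuzvef.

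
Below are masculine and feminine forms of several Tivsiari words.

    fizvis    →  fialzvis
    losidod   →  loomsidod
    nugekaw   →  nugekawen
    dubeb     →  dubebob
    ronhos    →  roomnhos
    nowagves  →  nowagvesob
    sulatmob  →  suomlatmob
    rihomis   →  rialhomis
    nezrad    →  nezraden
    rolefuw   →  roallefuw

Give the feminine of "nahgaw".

dubeb and sulatmob both end in -b yet inflect differently (dubebob, suomlatmob), so the final letter is not what conditions the rule; the last vowel is.
"nahgaw" has last vowel 'a'. The stems whose last vowel is 'a' (nugekaw → nugekawen, nezrad → nezraden) add -en.
So nahgaw → nahgawen.

nahgawen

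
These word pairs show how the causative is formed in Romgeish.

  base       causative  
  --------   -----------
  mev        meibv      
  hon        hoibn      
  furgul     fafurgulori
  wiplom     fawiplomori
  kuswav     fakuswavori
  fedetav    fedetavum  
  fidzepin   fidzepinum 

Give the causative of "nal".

naibl

mev and kuswav both end in -v yet inflect differently (meibv, fakuswavori), so the final letter is not what conditions the rule; the number of vowels is.
"nal" has 1 vowel. The stems with 1 vowel (mev → meibv, hon → hoibn) insert -ib- after the first vowel.
The other patterns: stems with 2 vowels add fa- … -ori around the stem; stems with 3 vowels add -um.
So nal → naibl.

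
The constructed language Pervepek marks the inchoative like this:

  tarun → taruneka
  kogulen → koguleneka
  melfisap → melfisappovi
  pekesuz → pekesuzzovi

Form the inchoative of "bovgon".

tarun and pekesuz both have last vowel 'u' yet inflect differently (taruneka, pekesuzzovi), so the last vowel is not what conditions the rule; the final letter is.
"bovgon" ends in -n. The stems ending in -n (kogulen → koguleneka, tarun → taruneka) add -eka.
The other pattern: stems ending in -p or -z double the final consonant and add -ovi.
So bovgon → bovgoneka.

bovgoneka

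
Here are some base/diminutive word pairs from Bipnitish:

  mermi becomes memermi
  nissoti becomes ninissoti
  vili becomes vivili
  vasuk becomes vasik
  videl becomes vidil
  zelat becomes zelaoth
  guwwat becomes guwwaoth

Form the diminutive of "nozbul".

vili and vasuk both begin with v- yet inflect differently (vivili, vasik), so the first letter is not what conditions the rule; the final letter is.
"nozbul" ends in -l. The one such stem in the data (videl → vidil) changes the last vowel to 'i' (as does vasuk), so the same rule applies.
The other patterns: stems ending in -i repeat the first consonant+vowel as a prefix; stems ending in -t drop the final letter and add -oth.
So nozbul → nozbil.

nozbil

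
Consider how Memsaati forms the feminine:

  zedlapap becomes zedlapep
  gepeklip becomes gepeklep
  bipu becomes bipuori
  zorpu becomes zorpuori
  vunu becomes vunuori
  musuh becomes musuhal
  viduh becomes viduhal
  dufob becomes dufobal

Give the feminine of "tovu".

bipu and musuh both have last vowel 'u' yet inflect differently (bipuori, musuhal), so the last vowel is not what conditions the rule; the final letter is.
"tovu" ends in -u. The stems ending in -u (bipu → bipuori, zorpu → zorpuori, vunu → vunuori) add -ori.
The other patterns: stems ending in -p change the last vowel to 'e'; stems ending in -b or -h add -al.
So tovu → tovuori.

tovuori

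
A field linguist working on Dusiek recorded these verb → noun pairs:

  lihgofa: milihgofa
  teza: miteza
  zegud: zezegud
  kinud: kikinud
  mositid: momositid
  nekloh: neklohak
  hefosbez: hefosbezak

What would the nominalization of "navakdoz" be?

navakdozak

"navakdoz" ends in -z. The one such stem in the data (hefosbez → hefosbezak) adds -ak, so the same rule applies.
So navakdoz → navakdozak.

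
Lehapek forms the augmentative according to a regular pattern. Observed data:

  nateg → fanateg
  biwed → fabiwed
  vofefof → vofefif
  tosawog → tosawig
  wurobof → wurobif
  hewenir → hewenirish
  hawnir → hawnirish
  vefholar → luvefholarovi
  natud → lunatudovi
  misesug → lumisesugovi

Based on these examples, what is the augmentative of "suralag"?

nateg and tosawog both end in -g yet inflect differently (fanateg, tosawig), so the final letter is not what conditions the rule; the last vowel is.
"suralag" has last vowel 'a'. The one such stem in the data (vefholar → luvefholarovi) adds lu- … -ovi around the stem, so the same rule applies.
The other patterns: stems whose last vowel is 'e' add the prefix fa-; stems whose last vowel is 'o' change the last vowel to 'i'; stems whose last vowel is 'i' add -ish.
So suralag → lusuralagovi.

lusuralagovi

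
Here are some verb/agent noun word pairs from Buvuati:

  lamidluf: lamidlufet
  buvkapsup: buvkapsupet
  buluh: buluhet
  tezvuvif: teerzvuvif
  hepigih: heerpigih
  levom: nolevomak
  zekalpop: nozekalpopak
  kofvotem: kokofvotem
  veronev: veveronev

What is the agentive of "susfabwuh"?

lamidluf and tezvuvif both end in -f yet inflect differently (lamidlufet, teerzvuvif), so the final letter is not what conditions the rule; the last vowel is.
"susfabwuh" has last vowel 'u'. The stems whose last vowel is 'u' (lamidluf → lamidlufet, buvkapsup → buvkapsupet, buluh → buluhet) add -et.
So susfabwuh → susfabwuhet.

susfabwuhet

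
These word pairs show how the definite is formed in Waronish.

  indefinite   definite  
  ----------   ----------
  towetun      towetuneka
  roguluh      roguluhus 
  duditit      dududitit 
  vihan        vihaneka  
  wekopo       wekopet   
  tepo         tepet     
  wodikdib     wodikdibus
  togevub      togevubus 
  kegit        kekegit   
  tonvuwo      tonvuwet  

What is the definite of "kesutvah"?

towetun and roguluh both have last vowel 'u' yet inflect differently (towetuneka, roguluhus), so the last vowel is not what conditions the rule; the final letter is.
"kesutvah" ends in -h. The one such stem in the data (roguluh → roguluhus) adds -us, so the same rule applies.
So kesutvah → kesutvahus.

kesutvahus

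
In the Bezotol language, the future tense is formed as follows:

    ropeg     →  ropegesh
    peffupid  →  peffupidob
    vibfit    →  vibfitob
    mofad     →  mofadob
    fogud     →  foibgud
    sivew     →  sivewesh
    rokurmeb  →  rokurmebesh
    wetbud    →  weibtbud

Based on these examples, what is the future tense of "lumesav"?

wetbud and peffupid both end in -d yet inflect differently (weibtbud, peffupidob), so the final letter is not what conditions the rule; the last vowel is.
"lumesav" has last vowel 'a'. The one such stem in the data (mofad → mofadob) adds -ob, so the same rule applies.
The other patterns: stems whose last vowel is 'u' insert -ib- after the first vowel; stems whose last vowel is 'e' add -esh.
So lumesav → lumesavob.

lumesavob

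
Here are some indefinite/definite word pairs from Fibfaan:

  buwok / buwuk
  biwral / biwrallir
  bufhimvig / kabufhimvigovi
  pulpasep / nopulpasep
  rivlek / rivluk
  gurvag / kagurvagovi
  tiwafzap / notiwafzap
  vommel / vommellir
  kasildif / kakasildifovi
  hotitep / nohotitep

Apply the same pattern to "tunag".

katunagovi

rivlek and pulpasep both have last vowel 'e' yet inflect differently (rivluk, nopulpasep), so the last vowel is not what conditions the rule; the final letter is.
"tunag" ends in -g. The stems ending in -g (gurvag → kagurvagovi, bufhimvig → kabufhimvigovi) add ka- … -ovi around the stem.
So tunag → katunagovi.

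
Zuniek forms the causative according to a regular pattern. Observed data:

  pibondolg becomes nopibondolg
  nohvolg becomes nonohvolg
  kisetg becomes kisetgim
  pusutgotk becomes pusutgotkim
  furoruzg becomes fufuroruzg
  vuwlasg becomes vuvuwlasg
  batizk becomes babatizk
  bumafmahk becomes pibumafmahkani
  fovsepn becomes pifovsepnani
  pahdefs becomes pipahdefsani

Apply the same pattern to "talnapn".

pitalnapnani

"talnapn" has second-to-last letter 'p'. The one such stem in the data (fovsepn → pifovsepnani) adds pi- … -ani around the stem, so the same rule applies.
The other patterns: stems whose second-to-last letter is 'l' add the prefix no-; stems whose second-to-last letter is 't' add -im; stems whose second-to-last letter is 's' or 'z' repeat the first consonant+vowel as a prefix.
So talnapn → pitalnapnani.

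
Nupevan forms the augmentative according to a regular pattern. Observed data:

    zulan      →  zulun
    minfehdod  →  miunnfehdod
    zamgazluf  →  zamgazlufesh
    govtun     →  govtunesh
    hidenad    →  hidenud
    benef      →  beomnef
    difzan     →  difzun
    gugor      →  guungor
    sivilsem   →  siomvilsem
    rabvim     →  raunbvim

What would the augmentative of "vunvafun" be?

vunvafunesh

zamgazluf and benef both end in -f yet inflect differently (zamgazlufesh, beomnef), so the final letter is not what conditions the rule; the last vowel is.
"vunvafun" has last vowel 'u'. The stems whose last vowel is 'u' (zamgazluf → zamgazlufesh, govtun → govtunesh) add -esh.
The other patterns: stems whose last vowel is 'e' insert -om- after the first vowel; stems whose last vowel is 'a' change the last vowel to 'u'; stems whose last vowel is 'i' or 'o' insert -un- after the first vowel.
So vunvafun → vunvafunesh.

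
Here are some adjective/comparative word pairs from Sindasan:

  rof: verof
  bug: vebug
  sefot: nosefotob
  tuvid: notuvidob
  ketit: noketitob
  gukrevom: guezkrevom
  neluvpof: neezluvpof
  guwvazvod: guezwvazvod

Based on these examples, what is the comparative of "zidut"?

nozidutob

rof and neluvpof both end in -f yet inflect differently (verof, neezluvpof), so the final letter is not what conditions the rule; the number of vowels is.
"zidut" has 2 vowels. The stems with 2 vowels (sefot → nosefotob, tuvid → notuvidob, ketit → noketitob) add no- … -ob around the stem.
So zidut → nozidutob.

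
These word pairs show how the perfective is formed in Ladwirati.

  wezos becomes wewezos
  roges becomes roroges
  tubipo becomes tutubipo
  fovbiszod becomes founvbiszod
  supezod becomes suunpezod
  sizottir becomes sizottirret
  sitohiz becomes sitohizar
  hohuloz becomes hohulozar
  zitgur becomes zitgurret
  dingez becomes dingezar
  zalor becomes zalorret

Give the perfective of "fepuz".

hohuloz and supezod both have last vowel 'o' yet inflect differently (hohulozar, suunpezod), so the last vowel is not what conditions the rule; the final letter is.
"fepuz" ends in -z. The stems ending in -z (sitohiz → sitohizar, hohuloz → hohulozar, dingez → dingezar) add -ar.
So fepuz → fepuzar.

fepuzar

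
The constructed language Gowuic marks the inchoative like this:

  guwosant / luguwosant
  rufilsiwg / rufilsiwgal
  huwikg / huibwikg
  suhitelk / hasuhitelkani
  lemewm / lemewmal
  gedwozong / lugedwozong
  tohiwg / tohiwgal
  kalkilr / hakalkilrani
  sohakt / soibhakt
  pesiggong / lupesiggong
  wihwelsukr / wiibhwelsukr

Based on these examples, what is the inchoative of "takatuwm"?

gedwozong and tohiwg both end in -g yet inflect differently (lugedwozong, tohiwgal), so the final letter is not what conditions the rule; the second-to-last letter is.
"takatuwm" has second-to-last letter 'w'. The stems whose second-to-last letter is 'w' (tohiwg → tohiwgal, rufilsiwg → rufilsiwgal, lemewm → lemewmal) add -al.
So takatuwm → takatuwmal.

takatuwmal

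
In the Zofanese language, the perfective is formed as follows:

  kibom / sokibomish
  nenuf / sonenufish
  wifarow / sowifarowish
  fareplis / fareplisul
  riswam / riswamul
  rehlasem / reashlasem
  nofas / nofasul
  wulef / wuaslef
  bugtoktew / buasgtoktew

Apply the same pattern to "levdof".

solevdofish

riswam and rehlasem both end in -m yet inflect differently (riswamul, reashlasem), so the final letter is not what conditions the rule; the last vowel is.
"levdof" has last vowel 'o'. The stems whose last vowel is 'o' (kibom → sokibomish, wifarow → sowifarowish) add so- … -ish around the stem.
So levdof → solevdofish.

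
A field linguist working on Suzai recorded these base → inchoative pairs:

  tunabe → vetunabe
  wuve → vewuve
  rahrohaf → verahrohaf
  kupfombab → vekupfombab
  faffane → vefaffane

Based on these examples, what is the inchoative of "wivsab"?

vewivsab

Every pair shown (tunabe → vetunabe, wuve → vewuve, rahrohaf → verahrohaf, …) follows the same rule: add the prefix ve-.
So wivsab → vewivsab.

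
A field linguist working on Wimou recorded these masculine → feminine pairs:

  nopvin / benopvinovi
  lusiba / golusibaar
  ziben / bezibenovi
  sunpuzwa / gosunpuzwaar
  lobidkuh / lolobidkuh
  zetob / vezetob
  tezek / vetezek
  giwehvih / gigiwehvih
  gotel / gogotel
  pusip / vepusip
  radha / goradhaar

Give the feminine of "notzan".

"notzan" ends in -n. The stems ending in -n (ziben → bezibenovi, nopvin → benopvinovi) add be- … -ovi around the stem.
The other patterns: stems ending in -a add go- … -ar around the stem; stems ending in -h or -l repeat the first consonant+vowel as a prefix; stems ending in -b, -k or -p add the prefix ve-.
So notzan → benotzanovi.

benotzanovi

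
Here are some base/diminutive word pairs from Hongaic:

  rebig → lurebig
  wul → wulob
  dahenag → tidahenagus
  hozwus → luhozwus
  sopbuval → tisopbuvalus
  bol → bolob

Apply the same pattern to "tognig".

"tognig" has 2 vowels. The stems with 2 vowels (hozwus → luhozwus, rebig → lurebig) add the prefix lu-.
So tognig → lutognig.

lutognig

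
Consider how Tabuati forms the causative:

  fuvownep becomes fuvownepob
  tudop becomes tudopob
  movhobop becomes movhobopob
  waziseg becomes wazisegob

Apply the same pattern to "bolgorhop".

bolgorhopob

Every pair shown (fuvownep → fuvownepob, tudop → tudopob, movhobop → movhobopob, …) follows the same rule: add -ob.
So bolgorhop → bolgorhopob.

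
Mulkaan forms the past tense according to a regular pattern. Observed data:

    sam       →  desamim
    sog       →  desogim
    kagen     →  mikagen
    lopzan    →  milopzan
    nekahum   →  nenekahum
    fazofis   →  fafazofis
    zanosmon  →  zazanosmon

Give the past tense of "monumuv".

momonumuv

sam and nekahum both end in -m yet inflect differently (desamim, nenekahum), so the final letter is not what conditions the rule; the number of vowels is.
"monumuv" has 3 vowels. The stems with 3 vowels (nekahum → nenekahum, fazofis → fafazofis, zanosmon → zazanosmon) repeat the first consonant+vowel as a prefix.
So monumuv → momonumuv.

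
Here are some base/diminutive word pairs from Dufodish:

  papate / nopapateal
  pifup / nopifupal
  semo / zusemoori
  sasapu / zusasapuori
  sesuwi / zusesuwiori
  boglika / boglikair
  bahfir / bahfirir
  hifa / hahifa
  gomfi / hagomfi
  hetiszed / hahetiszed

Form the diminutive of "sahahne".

zusahahneori

"sahahne" begins with s-. The stems beginning with s- (semo → zusemoori, sasapu → zusasapuori, sesuwi → zusesuwiori) add zu- … -ori around the stem.
The other patterns: stems beginning with p- add no- … -al around the stem; stems beginning with b- add -ir; stems beginning with g- or h- add the prefix ha-.
So sahahne → zusahahneori.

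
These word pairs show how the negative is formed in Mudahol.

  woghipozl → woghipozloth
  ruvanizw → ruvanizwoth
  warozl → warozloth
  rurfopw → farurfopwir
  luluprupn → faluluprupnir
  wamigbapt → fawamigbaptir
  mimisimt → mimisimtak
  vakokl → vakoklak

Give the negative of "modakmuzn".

modakmuznoth

ruvanizw and rurfopw both end in -w yet inflect differently (ruvanizwoth, farurfopwir), so the final letter is not what conditions the rule; the second-to-last letter is.
"modakmuzn" has second-to-last letter 'z'. The stems whose second-to-last letter is 'z' (woghipozl → woghipozloth, ruvanizw → ruvanizwoth, warozl → warozloth) add -oth.
The other patterns: stems whose second-to-last letter is 'p' add fa- … -ir around the stem; stems whose second-to-last letter is 'k' or 'm' add -ak.
So modakmuzn → modakmuznoth.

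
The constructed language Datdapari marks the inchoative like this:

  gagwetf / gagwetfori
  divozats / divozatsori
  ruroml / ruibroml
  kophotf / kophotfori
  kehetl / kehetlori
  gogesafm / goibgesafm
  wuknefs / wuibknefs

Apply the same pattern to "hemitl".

hemitlori

"hemitl" has second-to-last letter 't'. The stems whose second-to-last letter is 't' (gagwetf → gagwetfori, divozats → divozatsori, kophotf → kophotfori) add -ori.
The other pattern: stems whose second-to-last letter is 'f' or 'm' insert -ib- after the first vowel.
So hemitl → hemitlori.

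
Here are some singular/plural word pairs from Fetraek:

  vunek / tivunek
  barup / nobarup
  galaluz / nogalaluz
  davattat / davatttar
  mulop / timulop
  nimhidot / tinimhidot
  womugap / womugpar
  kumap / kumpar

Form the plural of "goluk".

womugap and barup both end in -p yet inflect differently (womugpar, nobarup), so the final letter is not what conditions the rule; the last vowel is.
"goluk" has last vowel 'u'. The stems whose last vowel is 'u' (barup → nobarup, galaluz → nogalaluz) add the prefix no-.
The other patterns: stems whose last vowel is 'a' delete the last vowel and add -ar; stems whose last vowel is 'e' or 'o' add the prefix ti-.
So goluk → nogoluk.

nogoluk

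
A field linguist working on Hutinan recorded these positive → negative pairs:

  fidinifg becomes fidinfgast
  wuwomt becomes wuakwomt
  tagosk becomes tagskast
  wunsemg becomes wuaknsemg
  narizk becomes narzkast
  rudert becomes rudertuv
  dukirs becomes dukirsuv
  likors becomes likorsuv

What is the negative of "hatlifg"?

wuwomt and rudert both end in -t yet inflect differently (wuakwomt, rudertuv), so the final letter is not what conditions the rule; the second-to-last letter is.
"hatlifg" has second-to-last letter 'f'. The one such stem in the data (fidinifg → fidinfgast) deletes the last vowel and adds -ast (as do narizk, tagosk), so the same rule applies.
The other patterns: stems whose second-to-last letter is 'm' insert -ak- after the first vowel; stems whose second-to-last letter is 'r' add -uv.
So hatlifg → hatlfgast.

hatlfgast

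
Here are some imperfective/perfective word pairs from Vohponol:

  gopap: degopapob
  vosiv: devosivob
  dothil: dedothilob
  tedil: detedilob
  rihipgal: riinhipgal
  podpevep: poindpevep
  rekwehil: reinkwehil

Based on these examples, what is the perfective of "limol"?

delimolob

dothil and rihipgal both end in -l yet inflect differently (dedothilob, riinhipgal), so the final letter is not what conditions the rule; the number of vowels is.
"limol" has 2 vowels. The stems with 2 vowels (gopap → degopapob, vosiv → devosivob, dothil → dedothilob) add de- … -ob around the stem.
So limol → delimolob.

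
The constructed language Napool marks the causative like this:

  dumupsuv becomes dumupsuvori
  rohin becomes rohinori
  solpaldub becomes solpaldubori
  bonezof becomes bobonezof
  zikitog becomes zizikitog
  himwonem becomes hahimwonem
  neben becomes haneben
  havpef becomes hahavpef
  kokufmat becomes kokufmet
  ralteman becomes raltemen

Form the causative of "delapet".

rohin and neben both end in -n yet inflect differently (rohinori, haneben), so the final letter is not what conditions the rule; the last vowel is.
"delapet" has last vowel 'e'. The stems whose last vowel is 'e' (himwonem → hahimwonem, neben → haneben, havpef → hahavpef) add the prefix ha-.
The other patterns: stems whose last vowel is 'i' or 'u' add -ori; stems whose last vowel is 'o' repeat the first consonant+vowel as a prefix; stems whose last vowel is 'a' change the last vowel to 'e'.
So delapet → hadelapet.

hadelapet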